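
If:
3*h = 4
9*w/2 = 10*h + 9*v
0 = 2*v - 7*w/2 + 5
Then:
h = 4/3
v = -29/27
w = 22/27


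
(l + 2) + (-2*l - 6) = -l - 4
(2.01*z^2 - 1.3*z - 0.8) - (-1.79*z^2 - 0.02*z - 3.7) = 3.8*z^2 - 1.28*z + 2.9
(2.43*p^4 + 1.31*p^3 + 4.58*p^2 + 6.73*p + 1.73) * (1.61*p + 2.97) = 3.9123*p^5 + 9.3262*p^4 + 11.2645*p^3 + 24.4379*p^2 + 22.7734*p + 5.1381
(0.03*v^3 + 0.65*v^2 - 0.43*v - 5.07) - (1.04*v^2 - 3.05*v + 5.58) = 0.03*v^3 - 0.39*v^2 + 2.62*v - 10.65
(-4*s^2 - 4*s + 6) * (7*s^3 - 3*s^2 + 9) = -28*s^5 - 16*s^4 + 54*s^3 - 54*s^2 - 36*s + 54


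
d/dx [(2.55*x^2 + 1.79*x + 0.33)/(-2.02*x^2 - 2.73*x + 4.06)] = (-3.3457*x^2 + 22.0392*x + 8.1683)/(4.0804*x^4 + 11.0292*x^3 - 8.9495*x^2 - 22.1676*x + 16.4836)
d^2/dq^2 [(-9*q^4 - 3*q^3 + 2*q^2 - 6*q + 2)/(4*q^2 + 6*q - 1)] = 2*(-144*q^6 - 648*q^5 - 864*q^4 + 168*q^3 + 120*q^2 + 63*q + 46)/(64*q^6 + 288*q^5 + 384*q^4 + 72*q^3 - 96*q^2 + 18*q - 1)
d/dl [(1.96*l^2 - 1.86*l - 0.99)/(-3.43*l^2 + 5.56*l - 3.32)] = (4.5178*l^2 - 19.8058*l + 11.6796)/(11.7649*l^4 - 38.1416*l^3 + 53.6888*l^2 - 36.9184*l + 11.0224)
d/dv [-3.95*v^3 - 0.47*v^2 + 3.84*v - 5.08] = -11.85*v^2 - 0.94*v + 3.84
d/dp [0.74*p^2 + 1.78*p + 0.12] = 1.48*p + 1.78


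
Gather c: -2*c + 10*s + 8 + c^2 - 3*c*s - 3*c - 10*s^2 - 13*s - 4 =c^2 + c*(-3*s - 5) - 10*s^2 - 3*s + 4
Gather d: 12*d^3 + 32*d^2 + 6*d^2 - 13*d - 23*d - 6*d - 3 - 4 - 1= 12*d^3 + 38*d^2 - 42*d - 8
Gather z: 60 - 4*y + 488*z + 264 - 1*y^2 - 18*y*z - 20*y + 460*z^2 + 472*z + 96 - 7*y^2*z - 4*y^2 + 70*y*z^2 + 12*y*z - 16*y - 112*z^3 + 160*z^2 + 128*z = -5*y^2 - 40*y - 112*z^3 + z^2*(70*y + 620) + z*(-7*y^2 - 6*y + 1088) + 420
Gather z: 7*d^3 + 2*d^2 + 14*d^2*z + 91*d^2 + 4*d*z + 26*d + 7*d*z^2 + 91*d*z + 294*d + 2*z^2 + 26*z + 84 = 7*d^3 + 93*d^2 + 320*d + z^2*(7*d + 2) + z*(14*d^2 + 95*d + 26) + 84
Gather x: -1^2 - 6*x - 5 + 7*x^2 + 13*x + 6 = 7*x^2 + 7*x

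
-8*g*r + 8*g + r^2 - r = (-8*g + r)*(r - 1)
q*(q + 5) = q^2 + 5*q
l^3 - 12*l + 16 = (l - 2)^2*(l + 4)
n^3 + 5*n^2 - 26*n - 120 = (n - 5)*(n + 4)*(n + 6)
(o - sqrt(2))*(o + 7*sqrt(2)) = o^2 + 6*sqrt(2)*o - 14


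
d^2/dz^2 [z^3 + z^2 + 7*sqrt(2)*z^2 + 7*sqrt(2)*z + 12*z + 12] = 6*z + 2 + 14*sqrt(2)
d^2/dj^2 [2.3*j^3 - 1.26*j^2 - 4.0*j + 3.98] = 13.8*j - 2.52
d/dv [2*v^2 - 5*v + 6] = 4*v - 5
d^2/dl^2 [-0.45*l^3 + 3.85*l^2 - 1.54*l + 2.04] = 7.7 - 2.7*l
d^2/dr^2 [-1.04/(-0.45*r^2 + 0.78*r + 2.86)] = (0.4212*r^2 - 0.73008*r - 1.04*(0.9*r - 0.78)*(1.8*r - 1.56) - 2.67696)/(-0.45*r^2 + 0.78*r + 2.86)^3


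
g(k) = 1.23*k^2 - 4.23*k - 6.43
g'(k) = 2.46*k - 4.23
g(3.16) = -7.51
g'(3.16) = 3.54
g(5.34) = 6.06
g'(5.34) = 8.91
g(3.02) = -7.99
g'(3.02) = 3.20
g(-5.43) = 52.81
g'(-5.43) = -17.59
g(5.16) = 4.49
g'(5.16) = 8.46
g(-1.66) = 3.98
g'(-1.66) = -8.31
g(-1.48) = 2.52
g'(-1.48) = -7.87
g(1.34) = -9.89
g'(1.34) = -0.93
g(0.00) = -6.43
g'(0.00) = -4.23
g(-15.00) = 333.77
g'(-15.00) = -41.13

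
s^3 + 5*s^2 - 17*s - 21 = (s - 3)*(s + 1)*(s + 7)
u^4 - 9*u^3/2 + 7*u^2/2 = u^2*(u - 7/2)*(u - 1)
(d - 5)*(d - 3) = d^2 - 8*d + 15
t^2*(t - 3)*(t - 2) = t^4 - 5*t^3 + 6*t^2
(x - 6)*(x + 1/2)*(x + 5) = x^3 - x^2/2 - 61*x/2 - 15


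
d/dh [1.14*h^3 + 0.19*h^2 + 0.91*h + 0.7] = 3.42*h^2 + 0.38*h + 0.91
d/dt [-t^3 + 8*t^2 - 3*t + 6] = -3*t^2 + 16*t - 3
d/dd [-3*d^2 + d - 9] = 1 - 6*d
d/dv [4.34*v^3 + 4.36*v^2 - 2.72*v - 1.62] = 13.02*v^2 + 8.72*v - 2.72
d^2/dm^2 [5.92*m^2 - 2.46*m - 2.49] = 11.8400000000000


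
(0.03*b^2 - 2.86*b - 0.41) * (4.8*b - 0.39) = 0.144*b^3 - 13.7397*b^2 - 0.8526*b + 0.1599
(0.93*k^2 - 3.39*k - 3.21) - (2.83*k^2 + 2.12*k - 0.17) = -1.9*k^2 - 5.51*k - 3.04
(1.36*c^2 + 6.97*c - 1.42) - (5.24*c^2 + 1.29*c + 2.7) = -3.88*c^2 + 5.68*c - 4.12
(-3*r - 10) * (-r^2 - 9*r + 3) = 3*r^3 + 37*r^2 + 81*r - 30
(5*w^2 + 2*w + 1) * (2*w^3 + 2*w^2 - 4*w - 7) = 10*w^5 + 14*w^4 - 14*w^3 - 41*w^2 - 18*w - 7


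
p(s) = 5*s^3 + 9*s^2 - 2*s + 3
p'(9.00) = 1375.00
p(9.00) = 4359.00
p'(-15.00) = 3103.00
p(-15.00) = -14817.00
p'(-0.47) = -7.15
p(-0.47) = 5.41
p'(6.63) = 776.69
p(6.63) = 1842.52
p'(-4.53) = 224.27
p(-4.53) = -268.05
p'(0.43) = 8.51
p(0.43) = 4.20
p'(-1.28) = -0.46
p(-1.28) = 9.82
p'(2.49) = 135.82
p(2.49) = 131.01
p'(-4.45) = 214.94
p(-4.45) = -250.48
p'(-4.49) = 219.58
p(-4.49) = -259.17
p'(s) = 15*s^2 + 18*s - 2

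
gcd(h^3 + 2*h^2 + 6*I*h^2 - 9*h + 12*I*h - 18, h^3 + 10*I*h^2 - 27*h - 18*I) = h + 3*I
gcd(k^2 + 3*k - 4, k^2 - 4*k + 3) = k - 1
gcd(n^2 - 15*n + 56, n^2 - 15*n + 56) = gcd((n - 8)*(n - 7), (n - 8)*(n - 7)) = n^2 - 15*n + 56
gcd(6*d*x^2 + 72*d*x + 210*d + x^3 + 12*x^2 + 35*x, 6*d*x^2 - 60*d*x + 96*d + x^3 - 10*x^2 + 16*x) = 6*d + x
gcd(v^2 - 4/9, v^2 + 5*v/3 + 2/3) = v + 2/3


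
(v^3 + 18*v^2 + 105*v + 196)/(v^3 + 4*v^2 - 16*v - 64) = (v^2 + 14*v + 49)/(v^2 - 16)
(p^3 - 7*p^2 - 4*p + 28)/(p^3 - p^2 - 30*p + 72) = (p^3 - 7*p^2 - 4*p + 28)/(p^3 - p^2 - 30*p + 72)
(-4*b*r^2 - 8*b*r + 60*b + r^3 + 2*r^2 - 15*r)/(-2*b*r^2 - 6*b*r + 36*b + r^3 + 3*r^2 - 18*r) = (-4*b*r - 20*b + r^2 + 5*r)/(-2*b*r - 12*b + r^2 + 6*r)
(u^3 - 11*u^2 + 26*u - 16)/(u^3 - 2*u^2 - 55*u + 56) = (u - 2)/(u + 7)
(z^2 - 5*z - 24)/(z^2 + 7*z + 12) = (z - 8)/(z + 4)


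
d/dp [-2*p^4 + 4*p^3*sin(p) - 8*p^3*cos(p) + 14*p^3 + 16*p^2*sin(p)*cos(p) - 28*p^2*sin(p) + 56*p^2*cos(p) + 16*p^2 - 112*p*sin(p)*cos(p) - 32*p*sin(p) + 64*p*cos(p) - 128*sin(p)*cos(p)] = 8*p^3*sin(p) + 4*p^3*cos(p) - 8*p^3 - 44*p^2*sin(p) - 52*p^2*cos(p) + 16*p^2*cos(2*p) + 42*p^2 - 120*p*sin(p) + 16*p*sin(2*p) + 80*p*cos(p) - 112*p*cos(2*p) + 32*p - 32*sin(p) - 56*sin(2*p) + 64*cos(p) - 128*cos(2*p)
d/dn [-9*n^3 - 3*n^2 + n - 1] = -27*n^2 - 6*n + 1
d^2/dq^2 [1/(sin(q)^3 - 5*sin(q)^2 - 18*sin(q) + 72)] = (-9*sin(q)^6 + 55*sin(q)^5 - 52*sin(q)^4 + 298*sin(q)^3 - 1722*sin(q)^2 - 1188*sin(q) + 1368)/(sin(q)^3 - 5*sin(q)^2 - 18*sin(q) + 72)^3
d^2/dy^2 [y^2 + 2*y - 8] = 2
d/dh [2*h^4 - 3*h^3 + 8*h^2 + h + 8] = 8*h^3 - 9*h^2 + 16*h + 1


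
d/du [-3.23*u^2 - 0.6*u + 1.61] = -6.46*u - 0.6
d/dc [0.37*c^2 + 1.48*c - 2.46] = 0.74*c + 1.48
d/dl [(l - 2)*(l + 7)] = 2*l + 5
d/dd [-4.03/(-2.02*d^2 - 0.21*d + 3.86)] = (-16.2812*d - 0.8463)/(2.02*d^2 + 0.21*d - 3.86)^2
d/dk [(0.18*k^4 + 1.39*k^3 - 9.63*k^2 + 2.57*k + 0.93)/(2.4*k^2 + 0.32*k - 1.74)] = (0.864*k^5 + 3.5088*k^4 - 0.363199999999999*k^3 - 16.5054*k^2 + 29.0484*k - 4.7694)/(5.76*k^4 + 1.536*k^3 - 8.2496*k^2 - 1.1136*k + 3.0276)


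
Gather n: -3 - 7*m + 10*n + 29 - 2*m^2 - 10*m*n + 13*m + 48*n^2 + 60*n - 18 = -2*m^2 + 6*m + 48*n^2 + n*(70 - 10*m) + 8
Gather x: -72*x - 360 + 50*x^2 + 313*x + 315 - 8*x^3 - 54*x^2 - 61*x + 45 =-8*x^3 - 4*x^2 + 180*x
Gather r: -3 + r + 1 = r - 2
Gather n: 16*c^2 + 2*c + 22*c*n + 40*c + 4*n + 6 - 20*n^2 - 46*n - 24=16*c^2 + 42*c - 20*n^2 + n*(22*c - 42) - 18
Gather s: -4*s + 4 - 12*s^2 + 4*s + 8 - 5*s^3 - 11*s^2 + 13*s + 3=-5*s^3 - 23*s^2 + 13*s + 15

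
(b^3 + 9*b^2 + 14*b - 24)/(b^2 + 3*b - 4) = b + 6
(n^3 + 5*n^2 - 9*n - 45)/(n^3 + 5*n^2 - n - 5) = (n^2 - 9)/(n^2 - 1)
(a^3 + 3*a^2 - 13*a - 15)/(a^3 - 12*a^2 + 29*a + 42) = (a^2 + 2*a - 15)/(a^2 - 13*a + 42)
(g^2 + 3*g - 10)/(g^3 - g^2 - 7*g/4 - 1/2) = 4*(g + 5)/(4*g^2 + 4*g + 1)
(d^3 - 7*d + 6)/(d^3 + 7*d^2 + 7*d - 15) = (d - 2)/(d + 5)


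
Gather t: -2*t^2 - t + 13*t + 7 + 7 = -2*t^2 + 12*t + 14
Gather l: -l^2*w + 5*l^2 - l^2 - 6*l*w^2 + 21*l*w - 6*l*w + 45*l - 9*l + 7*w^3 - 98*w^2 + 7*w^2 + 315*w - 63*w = l^2*(4 - w) + l*(-6*w^2 + 15*w + 36) + 7*w^3 - 91*w^2 + 252*w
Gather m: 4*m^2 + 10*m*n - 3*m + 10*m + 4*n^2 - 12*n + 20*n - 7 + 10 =4*m^2 + m*(10*n + 7) + 4*n^2 + 8*n + 3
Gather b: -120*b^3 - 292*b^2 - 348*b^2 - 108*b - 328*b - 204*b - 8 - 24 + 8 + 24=-120*b^3 - 640*b^2 - 640*b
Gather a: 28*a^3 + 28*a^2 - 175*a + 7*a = 28*a^3 + 28*a^2 - 168*a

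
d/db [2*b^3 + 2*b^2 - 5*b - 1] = 6*b^2 + 4*b - 5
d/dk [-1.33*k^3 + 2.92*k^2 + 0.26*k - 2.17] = -3.99*k^2 + 5.84*k + 0.26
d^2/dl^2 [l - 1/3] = 0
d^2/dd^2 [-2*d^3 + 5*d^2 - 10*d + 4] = 10 - 12*d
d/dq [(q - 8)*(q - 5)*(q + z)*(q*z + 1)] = z*(q - 8)*(q - 5)*(q + z) + (q - 8)*(q - 5)*(q*z + 1) + (q - 8)*(q + z)*(q*z + 1) + (q - 5)*(q + z)*(q*z + 1)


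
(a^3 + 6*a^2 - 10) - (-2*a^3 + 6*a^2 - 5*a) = 3*a^3 + 5*a - 10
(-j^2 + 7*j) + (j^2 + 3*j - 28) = 10*j - 28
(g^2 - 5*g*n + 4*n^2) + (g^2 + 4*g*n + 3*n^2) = 2*g^2 - g*n + 7*n^2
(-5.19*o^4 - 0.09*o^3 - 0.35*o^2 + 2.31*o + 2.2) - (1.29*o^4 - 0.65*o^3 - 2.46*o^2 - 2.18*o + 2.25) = -6.48*o^4 + 0.56*o^3 + 2.11*o^2 + 4.49*o - 0.0499999999999998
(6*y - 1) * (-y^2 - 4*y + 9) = -6*y^3 - 23*y^2 + 58*y - 9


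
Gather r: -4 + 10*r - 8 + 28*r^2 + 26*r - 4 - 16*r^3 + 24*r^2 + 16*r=-16*r^3 + 52*r^2 + 52*r - 16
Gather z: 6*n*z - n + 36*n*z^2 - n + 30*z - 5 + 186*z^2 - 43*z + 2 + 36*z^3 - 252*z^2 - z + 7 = -2*n + 36*z^3 + z^2*(36*n - 66) + z*(6*n - 14) + 4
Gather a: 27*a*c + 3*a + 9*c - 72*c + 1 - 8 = a*(27*c + 3) - 63*c - 7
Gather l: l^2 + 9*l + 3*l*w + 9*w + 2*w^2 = l^2 + l*(3*w + 9) + 2*w^2 + 9*w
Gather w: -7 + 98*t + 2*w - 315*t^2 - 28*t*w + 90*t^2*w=-315*t^2 + 98*t + w*(90*t^2 - 28*t + 2) - 7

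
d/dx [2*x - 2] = 2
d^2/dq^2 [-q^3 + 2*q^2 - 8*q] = 4 - 6*q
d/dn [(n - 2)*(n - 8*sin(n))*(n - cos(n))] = (2 - n)*(n - cos(n))*(8*cos(n) - 1) + (n - 2)*(n - 8*sin(n))*(sin(n) + 1) + (n - 8*sin(n))*(n - cos(n))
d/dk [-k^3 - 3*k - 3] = -3*k^2 - 3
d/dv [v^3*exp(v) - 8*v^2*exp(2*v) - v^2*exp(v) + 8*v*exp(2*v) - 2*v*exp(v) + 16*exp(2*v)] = (v^3 - 16*v^2*exp(v) + 2*v^2 - 4*v + 40*exp(v) - 2)*exp(v)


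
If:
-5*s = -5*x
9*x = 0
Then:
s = 0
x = 0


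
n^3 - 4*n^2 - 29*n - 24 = (n - 8)*(n + 1)*(n + 3)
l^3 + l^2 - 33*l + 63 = (l - 3)^2*(l + 7)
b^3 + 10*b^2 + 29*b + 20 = (b + 1)*(b + 4)*(b + 5)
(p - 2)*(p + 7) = p^2 + 5*p - 14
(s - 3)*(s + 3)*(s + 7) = s^3 + 7*s^2 - 9*s - 63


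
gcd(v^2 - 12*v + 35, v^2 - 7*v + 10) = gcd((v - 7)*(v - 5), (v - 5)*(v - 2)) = v - 5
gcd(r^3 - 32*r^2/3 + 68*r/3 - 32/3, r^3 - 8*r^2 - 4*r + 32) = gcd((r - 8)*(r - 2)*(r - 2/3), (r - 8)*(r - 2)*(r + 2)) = r^2 - 10*r + 16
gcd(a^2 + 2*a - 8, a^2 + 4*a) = a + 4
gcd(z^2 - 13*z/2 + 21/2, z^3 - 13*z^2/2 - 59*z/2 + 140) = z - 7/2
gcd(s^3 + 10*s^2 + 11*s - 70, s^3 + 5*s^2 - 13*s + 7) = s + 7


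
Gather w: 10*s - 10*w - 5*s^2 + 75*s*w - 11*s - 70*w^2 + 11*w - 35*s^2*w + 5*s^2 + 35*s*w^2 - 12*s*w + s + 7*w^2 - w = w^2*(35*s - 63) + w*(-35*s^2 + 63*s)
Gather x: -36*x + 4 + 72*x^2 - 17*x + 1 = 72*x^2 - 53*x + 5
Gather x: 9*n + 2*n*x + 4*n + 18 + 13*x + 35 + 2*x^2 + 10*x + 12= 13*n + 2*x^2 + x*(2*n + 23) + 65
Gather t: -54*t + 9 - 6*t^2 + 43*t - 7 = -6*t^2 - 11*t + 2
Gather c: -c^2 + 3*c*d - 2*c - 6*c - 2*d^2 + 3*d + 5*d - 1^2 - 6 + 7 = -c^2 + c*(3*d - 8) - 2*d^2 + 8*d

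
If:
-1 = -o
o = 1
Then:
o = 1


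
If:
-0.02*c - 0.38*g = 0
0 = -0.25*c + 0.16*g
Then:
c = 0.00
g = 0.00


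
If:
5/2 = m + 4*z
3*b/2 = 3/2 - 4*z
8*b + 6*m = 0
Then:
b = -6/17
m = 8/17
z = 69/136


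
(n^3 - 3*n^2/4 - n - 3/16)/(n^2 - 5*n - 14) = (-n^3 + 3*n^2/4 + n + 3/16)/(-n^2 + 5*n + 14)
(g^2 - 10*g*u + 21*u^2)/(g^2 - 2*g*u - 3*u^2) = (g - 7*u)/(g + u)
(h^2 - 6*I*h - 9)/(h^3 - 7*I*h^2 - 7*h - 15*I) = (h - 3*I)/(h^2 - 4*I*h + 5)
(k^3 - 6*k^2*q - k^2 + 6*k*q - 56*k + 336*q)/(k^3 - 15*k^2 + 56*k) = (k^2 - 6*k*q + 7*k - 42*q)/(k*(k - 7))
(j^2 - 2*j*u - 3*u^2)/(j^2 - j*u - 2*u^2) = (-j + 3*u)/(-j + 2*u)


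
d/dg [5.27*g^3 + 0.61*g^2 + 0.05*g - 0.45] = 15.81*g^2 + 1.22*g + 0.05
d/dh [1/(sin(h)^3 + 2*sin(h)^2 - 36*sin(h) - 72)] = (-3*sin(h)^2 - 4*sin(h) + 36)*cos(h)/(sin(h)^3 + 2*sin(h)^2 - 36*sin(h) - 72)^2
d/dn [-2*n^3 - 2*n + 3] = -6*n^2 - 2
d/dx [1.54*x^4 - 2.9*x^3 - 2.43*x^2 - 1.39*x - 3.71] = 6.16*x^3 - 8.7*x^2 - 4.86*x - 1.39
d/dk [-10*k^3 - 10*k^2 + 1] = 10*k*(-3*k - 2)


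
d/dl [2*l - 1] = 2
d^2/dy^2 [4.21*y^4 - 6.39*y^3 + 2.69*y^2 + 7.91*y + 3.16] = 50.52*y^2 - 38.34*y + 5.38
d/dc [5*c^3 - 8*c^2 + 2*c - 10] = 15*c^2 - 16*c + 2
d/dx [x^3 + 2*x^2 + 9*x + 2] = 3*x^2 + 4*x + 9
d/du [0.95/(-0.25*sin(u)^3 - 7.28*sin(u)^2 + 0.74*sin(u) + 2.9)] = (0.7125*sin(u)^2 + 13.832*sin(u) - 0.703)*cos(u)/(0.25*sin(u)^3 + 7.28*sin(u)^2 - 0.74*sin(u) - 2.9)^2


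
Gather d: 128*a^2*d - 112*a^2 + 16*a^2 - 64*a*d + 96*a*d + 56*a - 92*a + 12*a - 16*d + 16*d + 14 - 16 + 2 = -96*a^2 - 24*a + d*(128*a^2 + 32*a)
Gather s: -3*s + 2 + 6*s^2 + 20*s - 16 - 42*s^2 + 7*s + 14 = -36*s^2 + 24*s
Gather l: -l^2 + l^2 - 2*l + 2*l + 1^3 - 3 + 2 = 0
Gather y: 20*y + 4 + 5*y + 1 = 25*y + 5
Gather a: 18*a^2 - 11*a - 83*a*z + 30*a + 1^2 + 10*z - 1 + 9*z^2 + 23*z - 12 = 18*a^2 + a*(19 - 83*z) + 9*z^2 + 33*z - 12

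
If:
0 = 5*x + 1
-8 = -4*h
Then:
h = 2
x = -1/5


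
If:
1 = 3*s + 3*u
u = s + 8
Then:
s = -23/6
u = 25/6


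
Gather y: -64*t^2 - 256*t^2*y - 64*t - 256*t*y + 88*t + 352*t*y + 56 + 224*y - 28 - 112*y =-64*t^2 + 24*t + y*(-256*t^2 + 96*t + 112) + 28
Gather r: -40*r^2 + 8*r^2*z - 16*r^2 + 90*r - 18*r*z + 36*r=r^2*(8*z - 56) + r*(126 - 18*z)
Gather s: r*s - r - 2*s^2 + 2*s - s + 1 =-r - 2*s^2 + s*(r + 1) + 1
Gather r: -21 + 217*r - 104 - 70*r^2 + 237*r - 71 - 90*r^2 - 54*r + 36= -160*r^2 + 400*r - 160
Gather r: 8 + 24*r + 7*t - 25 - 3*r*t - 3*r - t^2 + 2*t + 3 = r*(21 - 3*t) - t^2 + 9*t - 14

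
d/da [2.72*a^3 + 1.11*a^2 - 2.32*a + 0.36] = 8.16*a^2 + 2.22*a - 2.32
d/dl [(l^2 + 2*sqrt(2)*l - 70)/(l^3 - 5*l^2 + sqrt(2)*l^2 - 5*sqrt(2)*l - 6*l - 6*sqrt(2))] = (-2*(l + sqrt(2))*(-l^3 - sqrt(2)*l^2 + 5*l^2 + 6*l + 5*sqrt(2)*l + 6*sqrt(2)) + (l^2 + 2*sqrt(2)*l - 70)*(-3*l^2 - 2*sqrt(2)*l + 10*l + 6 + 5*sqrt(2)))/(-l^3 - sqrt(2)*l^2 + 5*l^2 + 6*l + 5*sqrt(2)*l + 6*sqrt(2))^2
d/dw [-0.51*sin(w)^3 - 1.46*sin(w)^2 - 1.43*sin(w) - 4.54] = (-2.92*sin(w) + 0.765*cos(2*w) - 2.195)*cos(w)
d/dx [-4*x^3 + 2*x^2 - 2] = 4*x*(1 - 3*x)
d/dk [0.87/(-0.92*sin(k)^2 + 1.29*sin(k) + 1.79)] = (1.6008*sin(k) - 1.1223)*cos(k)/(-0.92*sin(k)^2 + 1.29*sin(k) + 1.79)^2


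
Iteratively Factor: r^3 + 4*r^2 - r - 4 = (r + 1)*(r^2 + 3*r - 4) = (r + 1)*(r + 4)*(r - 1)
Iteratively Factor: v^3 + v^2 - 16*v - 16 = (v + 1)*(v^2 - 16) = (v + 1)*(v + 4)*(v - 4)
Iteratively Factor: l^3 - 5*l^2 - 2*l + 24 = (l - 4)*(l^2 - l - 6) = (l - 4)*(l + 2)*(l - 3)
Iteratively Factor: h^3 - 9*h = (h + 3)*(h^2 - 3*h) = (h - 3)*(h + 3)*(h)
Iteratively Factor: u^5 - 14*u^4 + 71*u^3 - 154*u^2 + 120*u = (u - 4)*(u^4 - 10*u^3 + 31*u^2 - 30*u) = (u - 5)*(u - 4)*(u^3 - 5*u^2 + 6*u) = u*(u - 5)*(u - 4)*(u^2 - 5*u + 6) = u*(u - 5)*(u - 4)*(u - 3)*(u - 2)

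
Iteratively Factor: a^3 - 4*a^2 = (a)*(a^2 - 4*a) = a^2*(a - 4)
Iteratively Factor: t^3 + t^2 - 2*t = (t - 1)*(t^2 + 2*t) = t*(t - 1)*(t + 2)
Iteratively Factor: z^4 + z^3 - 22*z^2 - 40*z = (z + 4)*(z^3 - 3*z^2 - 10*z) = (z - 5)*(z + 4)*(z^2 + 2*z) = (z - 5)*(z + 2)*(z + 4)*(z)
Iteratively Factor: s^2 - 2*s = (s - 2)*(s)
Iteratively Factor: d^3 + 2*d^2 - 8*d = (d + 4)*(d^2 - 2*d) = (d - 2)*(d + 4)*(d)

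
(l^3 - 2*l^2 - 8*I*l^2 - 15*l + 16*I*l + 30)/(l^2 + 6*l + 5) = (l^3 + l^2*(-2 - 8*I) + l*(-15 + 16*I) + 30)/(l^2 + 6*l + 5)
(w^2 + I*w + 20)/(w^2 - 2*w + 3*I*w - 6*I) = (w^2 + I*w + 20)/(w^2 + w*(-2 + 3*I) - 6*I)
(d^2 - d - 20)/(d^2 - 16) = (d - 5)/(d - 4)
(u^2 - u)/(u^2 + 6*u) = (u - 1)/(u + 6)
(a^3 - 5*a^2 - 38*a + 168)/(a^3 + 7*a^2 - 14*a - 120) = (a - 7)/(a + 5)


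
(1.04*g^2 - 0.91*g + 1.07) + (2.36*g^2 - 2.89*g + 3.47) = 3.4*g^2 - 3.8*g + 4.54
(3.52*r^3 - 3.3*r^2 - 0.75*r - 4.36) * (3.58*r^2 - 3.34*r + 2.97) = 12.6016*r^5 - 23.5708*r^4 + 18.7914*r^3 - 22.9048*r^2 + 12.3349*r - 12.9492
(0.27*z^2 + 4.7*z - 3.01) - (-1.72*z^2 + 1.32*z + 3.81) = 1.99*z^2 + 3.38*z - 6.82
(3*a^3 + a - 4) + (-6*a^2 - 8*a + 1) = 3*a^3 - 6*a^2 - 7*a - 3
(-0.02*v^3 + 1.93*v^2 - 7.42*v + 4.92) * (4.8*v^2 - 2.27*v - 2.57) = -0.096*v^5 + 9.3094*v^4 - 39.9457*v^3 + 35.4993*v^2 + 7.901*v - 12.6444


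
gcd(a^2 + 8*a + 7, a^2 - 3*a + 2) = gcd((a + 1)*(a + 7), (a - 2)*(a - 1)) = 1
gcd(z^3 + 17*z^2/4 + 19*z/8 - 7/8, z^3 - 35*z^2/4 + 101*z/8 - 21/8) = z - 1/4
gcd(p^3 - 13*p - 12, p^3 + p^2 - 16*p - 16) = p^2 - 3*p - 4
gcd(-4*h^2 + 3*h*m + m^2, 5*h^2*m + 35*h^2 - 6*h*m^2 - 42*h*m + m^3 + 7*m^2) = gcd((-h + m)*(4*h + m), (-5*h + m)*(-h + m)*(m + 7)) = h - m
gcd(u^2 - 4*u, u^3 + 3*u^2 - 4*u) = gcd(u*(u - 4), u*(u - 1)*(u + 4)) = u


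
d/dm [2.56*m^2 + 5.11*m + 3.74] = 5.12*m + 5.11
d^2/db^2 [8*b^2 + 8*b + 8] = 16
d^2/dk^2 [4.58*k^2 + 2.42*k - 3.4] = 9.16000000000000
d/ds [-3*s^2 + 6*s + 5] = 6 - 6*s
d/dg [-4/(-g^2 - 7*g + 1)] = 4*(-2*g - 7)/(g^2 + 7*g - 1)^2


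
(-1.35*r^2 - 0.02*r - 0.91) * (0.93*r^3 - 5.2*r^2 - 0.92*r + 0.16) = -1.2555*r^5 + 7.0014*r^4 + 0.4997*r^3 + 4.5344*r^2 + 0.834*r - 0.1456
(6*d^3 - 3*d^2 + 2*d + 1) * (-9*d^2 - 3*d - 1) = -54*d^5 + 9*d^4 - 15*d^3 - 12*d^2 - 5*d - 1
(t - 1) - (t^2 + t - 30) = 29 - t^2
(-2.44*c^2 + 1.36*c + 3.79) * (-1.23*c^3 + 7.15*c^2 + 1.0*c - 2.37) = 3.0012*c^5 - 19.1188*c^4 + 2.6223*c^3 + 34.2413*c^2 + 0.5668*c - 8.9823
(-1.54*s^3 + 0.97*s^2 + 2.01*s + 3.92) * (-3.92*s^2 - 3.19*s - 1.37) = 6.0368*s^5 + 1.1102*s^4 - 8.8637*s^3 - 23.1072*s^2 - 15.2585*s - 5.3704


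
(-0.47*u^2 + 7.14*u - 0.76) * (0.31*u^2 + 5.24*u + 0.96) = -0.1457*u^4 - 0.2494*u^3 + 36.7268*u^2 + 2.872*u - 0.7296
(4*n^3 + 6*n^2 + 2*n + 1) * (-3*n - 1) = -12*n^4 - 22*n^3 - 12*n^2 - 5*n - 1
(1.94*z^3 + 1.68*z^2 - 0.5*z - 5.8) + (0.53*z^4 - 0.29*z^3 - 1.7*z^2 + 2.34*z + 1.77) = 0.53*z^4 + 1.65*z^3 - 0.02*z^2 + 1.84*z - 4.03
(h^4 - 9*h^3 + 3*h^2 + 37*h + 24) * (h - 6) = h^5 - 15*h^4 + 57*h^3 + 19*h^2 - 198*h - 144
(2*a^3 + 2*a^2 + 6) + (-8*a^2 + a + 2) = 2*a^3 - 6*a^2 + a + 8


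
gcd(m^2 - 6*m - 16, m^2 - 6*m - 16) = m^2 - 6*m - 16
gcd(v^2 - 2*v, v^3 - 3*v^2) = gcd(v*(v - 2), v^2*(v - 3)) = v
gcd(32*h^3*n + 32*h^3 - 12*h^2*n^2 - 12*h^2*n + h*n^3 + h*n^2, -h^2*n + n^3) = 1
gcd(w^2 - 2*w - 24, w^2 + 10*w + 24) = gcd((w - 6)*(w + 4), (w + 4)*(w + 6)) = w + 4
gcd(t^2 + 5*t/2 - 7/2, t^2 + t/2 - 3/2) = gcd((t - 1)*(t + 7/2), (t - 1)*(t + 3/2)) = t - 1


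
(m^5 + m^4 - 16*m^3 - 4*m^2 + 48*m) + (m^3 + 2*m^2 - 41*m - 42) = m^5 + m^4 - 15*m^3 - 2*m^2 + 7*m - 42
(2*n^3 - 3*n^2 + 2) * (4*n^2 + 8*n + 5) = 8*n^5 + 4*n^4 - 14*n^3 - 7*n^2 + 16*n + 10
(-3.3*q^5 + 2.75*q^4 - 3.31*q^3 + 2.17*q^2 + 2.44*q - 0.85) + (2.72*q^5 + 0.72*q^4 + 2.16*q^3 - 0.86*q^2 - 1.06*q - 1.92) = -0.58*q^5 + 3.47*q^4 - 1.15*q^3 + 1.31*q^2 + 1.38*q - 2.77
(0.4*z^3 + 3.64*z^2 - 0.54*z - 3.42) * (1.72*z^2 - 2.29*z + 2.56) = 0.688*z^5 + 5.3448*z^4 - 8.2404*z^3 + 4.6726*z^2 + 6.4494*z - 8.7552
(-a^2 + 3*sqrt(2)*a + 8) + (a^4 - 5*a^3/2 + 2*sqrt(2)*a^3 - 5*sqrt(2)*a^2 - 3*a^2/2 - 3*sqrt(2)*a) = a^4 - 5*a^3/2 + 2*sqrt(2)*a^3 - 5*sqrt(2)*a^2 - 5*a^2/2 + 8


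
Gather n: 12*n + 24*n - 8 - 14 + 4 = 36*n - 18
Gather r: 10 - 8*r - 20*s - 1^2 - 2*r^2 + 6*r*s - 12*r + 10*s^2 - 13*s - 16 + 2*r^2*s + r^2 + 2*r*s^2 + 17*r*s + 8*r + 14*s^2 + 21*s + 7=r^2*(2*s - 1) + r*(2*s^2 + 23*s - 12) + 24*s^2 - 12*s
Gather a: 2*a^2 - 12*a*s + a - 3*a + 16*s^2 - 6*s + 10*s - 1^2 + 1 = 2*a^2 + a*(-12*s - 2) + 16*s^2 + 4*s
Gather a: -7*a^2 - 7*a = -7*a^2 - 7*a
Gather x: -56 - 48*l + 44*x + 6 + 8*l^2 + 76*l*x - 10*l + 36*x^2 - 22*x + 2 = 8*l^2 - 58*l + 36*x^2 + x*(76*l + 22) - 48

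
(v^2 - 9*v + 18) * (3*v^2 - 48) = 3*v^4 - 27*v^3 + 6*v^2 + 432*v - 864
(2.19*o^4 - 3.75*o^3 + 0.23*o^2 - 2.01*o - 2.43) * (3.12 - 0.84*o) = -1.8396*o^5 + 9.9828*o^4 - 11.8932*o^3 + 2.406*o^2 - 4.23*o - 7.5816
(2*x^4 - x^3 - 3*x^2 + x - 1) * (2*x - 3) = 4*x^5 - 8*x^4 - 3*x^3 + 11*x^2 - 5*x + 3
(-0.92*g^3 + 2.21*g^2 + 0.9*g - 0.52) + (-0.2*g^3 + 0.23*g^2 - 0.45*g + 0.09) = -1.12*g^3 + 2.44*g^2 + 0.45*g - 0.43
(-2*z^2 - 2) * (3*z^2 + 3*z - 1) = -6*z^4 - 6*z^3 - 4*z^2 - 6*z + 2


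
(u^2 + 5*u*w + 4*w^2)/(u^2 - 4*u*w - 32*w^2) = (u + w)/(u - 8*w)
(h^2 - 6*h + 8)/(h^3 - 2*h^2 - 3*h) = (-h^2 + 6*h - 8)/(h*(-h^2 + 2*h + 3))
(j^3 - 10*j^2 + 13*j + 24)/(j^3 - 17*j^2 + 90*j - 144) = (j + 1)/(j - 6)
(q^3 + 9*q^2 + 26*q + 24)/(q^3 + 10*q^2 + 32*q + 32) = (q + 3)/(q + 4)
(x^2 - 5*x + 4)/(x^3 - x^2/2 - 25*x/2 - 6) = 2*(x - 1)/(2*x^2 + 7*x + 3)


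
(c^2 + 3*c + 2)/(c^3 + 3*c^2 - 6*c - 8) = (c + 2)/(c^2 + 2*c - 8)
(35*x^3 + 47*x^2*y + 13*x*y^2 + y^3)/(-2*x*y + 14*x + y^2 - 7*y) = (-35*x^3 - 47*x^2*y - 13*x*y^2 - y^3)/(2*x*y - 14*x - y^2 + 7*y)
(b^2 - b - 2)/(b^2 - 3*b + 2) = (b + 1)/(b - 1)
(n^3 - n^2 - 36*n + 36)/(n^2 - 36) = n - 1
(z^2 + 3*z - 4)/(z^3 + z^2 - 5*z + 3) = (z + 4)/(z^2 + 2*z - 3)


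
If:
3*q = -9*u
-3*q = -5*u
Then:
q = 0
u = 0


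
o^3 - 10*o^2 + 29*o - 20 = (o - 5)*(o - 4)*(o - 1)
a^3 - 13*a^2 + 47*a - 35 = (a - 7)*(a - 5)*(a - 1)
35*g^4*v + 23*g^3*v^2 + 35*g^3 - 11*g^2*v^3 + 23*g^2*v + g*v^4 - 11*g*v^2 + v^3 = (-7*g + v)*(-5*g + v)*(g + v)*(g*v + 1)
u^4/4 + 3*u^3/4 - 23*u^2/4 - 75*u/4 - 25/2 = (u/2 + 1/2)*(u/2 + 1)*(u - 5)*(u + 5)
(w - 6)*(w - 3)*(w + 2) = w^3 - 7*w^2 + 36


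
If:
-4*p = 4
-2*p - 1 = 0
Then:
No Solution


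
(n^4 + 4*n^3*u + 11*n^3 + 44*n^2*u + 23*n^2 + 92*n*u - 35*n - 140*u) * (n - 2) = n^5 + 4*n^4*u + 9*n^4 + 36*n^3*u + n^3 + 4*n^2*u - 81*n^2 - 324*n*u + 70*n + 280*u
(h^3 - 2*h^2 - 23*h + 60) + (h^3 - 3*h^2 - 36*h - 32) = 2*h^3 - 5*h^2 - 59*h + 28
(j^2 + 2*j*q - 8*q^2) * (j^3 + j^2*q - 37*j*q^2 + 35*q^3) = j^5 + 3*j^4*q - 43*j^3*q^2 - 47*j^2*q^3 + 366*j*q^4 - 280*q^5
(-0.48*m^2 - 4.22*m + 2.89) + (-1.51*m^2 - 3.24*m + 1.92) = -1.99*m^2 - 7.46*m + 4.81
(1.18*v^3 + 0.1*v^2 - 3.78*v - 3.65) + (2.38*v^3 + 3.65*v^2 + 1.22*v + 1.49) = 3.56*v^3 + 3.75*v^2 - 2.56*v - 2.16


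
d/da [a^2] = 2*a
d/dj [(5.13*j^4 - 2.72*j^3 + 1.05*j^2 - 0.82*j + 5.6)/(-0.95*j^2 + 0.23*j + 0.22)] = (-9.747*j^5 + 6.1237*j^4 + 3.2632*j^3 - 2.3327*j^2 + 11.102*j - 1.4684)/(0.9025*j^4 - 0.437*j^3 - 0.3651*j^2 + 0.1012*j + 0.0484)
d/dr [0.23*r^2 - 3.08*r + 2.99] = 0.46*r - 3.08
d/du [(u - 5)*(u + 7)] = 2*u + 2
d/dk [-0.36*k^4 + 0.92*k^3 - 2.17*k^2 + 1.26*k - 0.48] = -1.44*k^3 + 2.76*k^2 - 4.34*k + 1.26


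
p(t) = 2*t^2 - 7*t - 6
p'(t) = 4*t - 7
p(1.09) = -11.25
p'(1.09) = -2.64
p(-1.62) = 10.59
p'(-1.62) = -13.48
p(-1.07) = 3.78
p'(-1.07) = -11.28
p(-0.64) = -0.70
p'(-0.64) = -9.56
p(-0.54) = -1.64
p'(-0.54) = -9.16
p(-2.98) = 32.62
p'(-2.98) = -18.92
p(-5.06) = 80.63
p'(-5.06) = -27.24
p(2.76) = -10.08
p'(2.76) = 4.04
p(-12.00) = 366.00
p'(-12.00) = -55.00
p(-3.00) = 33.00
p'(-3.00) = -19.00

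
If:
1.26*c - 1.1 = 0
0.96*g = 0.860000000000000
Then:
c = 0.87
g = 0.90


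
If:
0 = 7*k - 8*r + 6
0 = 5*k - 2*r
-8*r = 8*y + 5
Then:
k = 6/13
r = 15/13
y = -185/104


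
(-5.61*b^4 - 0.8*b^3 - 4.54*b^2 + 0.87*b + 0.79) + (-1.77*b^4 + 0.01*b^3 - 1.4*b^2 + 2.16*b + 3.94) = -7.38*b^4 - 0.79*b^3 - 5.94*b^2 + 3.03*b + 4.73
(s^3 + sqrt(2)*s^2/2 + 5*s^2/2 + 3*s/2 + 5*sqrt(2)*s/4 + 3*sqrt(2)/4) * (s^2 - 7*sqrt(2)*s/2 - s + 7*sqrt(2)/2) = s^5 - 3*sqrt(2)*s^4 + 3*s^4/2 - 9*sqrt(2)*s^3/2 - 9*s^3/2 - 27*s^2/4 + 3*sqrt(2)*s^2 + 7*s/2 + 9*sqrt(2)*s/2 + 21/4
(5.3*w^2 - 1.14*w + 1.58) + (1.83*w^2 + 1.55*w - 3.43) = 7.13*w^2 + 0.41*w - 1.85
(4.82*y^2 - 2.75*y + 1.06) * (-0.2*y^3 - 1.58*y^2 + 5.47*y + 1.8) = -0.964*y^5 - 7.0656*y^4 + 30.4984*y^3 - 8.0413*y^2 + 0.8482*y + 1.908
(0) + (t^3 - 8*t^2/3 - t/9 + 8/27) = t^3 - 8*t^2/3 - t/9 + 8/27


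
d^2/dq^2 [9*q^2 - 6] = 18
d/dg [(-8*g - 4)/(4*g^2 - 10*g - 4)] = 2*(4*g^2 + 4*g - 1)/(4*g^4 - 20*g^3 + 17*g^2 + 20*g + 4)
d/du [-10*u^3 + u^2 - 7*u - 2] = -30*u^2 + 2*u - 7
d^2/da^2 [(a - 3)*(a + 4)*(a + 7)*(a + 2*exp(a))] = 2*a^3*exp(a) + 28*a^2*exp(a) + 12*a^2 + 66*a*exp(a) + 48*a - 156*exp(a) - 10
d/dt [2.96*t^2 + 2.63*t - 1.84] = 5.92*t + 2.63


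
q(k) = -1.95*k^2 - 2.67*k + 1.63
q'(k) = -3.9*k - 2.67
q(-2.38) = -3.06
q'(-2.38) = 6.61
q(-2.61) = -4.68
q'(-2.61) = 7.51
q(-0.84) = 2.50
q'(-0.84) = 0.61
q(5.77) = -78.70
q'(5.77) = -25.17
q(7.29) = -121.47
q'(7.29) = -31.10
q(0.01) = 1.60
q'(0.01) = -2.71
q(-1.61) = 0.87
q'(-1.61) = 3.61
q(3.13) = -25.83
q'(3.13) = -14.88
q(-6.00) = -52.55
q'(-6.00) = 20.73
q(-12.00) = -247.13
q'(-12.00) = 44.13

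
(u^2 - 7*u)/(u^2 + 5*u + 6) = u*(u - 7)/(u^2 + 5*u + 6)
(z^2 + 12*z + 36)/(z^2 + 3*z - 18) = (z + 6)/(z - 3)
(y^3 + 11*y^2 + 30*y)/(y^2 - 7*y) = (y^2 + 11*y + 30)/(y - 7)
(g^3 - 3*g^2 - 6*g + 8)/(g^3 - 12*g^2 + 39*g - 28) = (g + 2)/(g - 7)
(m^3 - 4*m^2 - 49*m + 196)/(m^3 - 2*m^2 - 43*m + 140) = (m - 7)/(m - 5)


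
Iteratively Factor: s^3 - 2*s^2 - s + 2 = (s - 2)*(s^2 - 1) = (s - 2)*(s - 1)*(s + 1)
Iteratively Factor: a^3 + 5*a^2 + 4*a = (a + 1)*(a^2 + 4*a) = a*(a + 1)*(a + 4)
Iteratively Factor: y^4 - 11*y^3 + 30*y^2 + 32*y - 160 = (y - 4)*(y^3 - 7*y^2 + 2*y + 40) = (y - 5)*(y - 4)*(y^2 - 2*y - 8) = (y - 5)*(y - 4)^2*(y + 2)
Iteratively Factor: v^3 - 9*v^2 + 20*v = (v)*(v^2 - 9*v + 20) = v*(v - 5)*(v - 4)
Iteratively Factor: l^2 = (l)*(l)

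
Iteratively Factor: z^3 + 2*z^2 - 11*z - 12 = (z + 1)*(z^2 + z - 12) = (z + 1)*(z + 4)*(z - 3)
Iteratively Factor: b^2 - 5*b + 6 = (b - 2)*(b - 3)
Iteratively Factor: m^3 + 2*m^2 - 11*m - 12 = (m + 4)*(m^2 - 2*m - 3) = (m + 1)*(m + 4)*(m - 3)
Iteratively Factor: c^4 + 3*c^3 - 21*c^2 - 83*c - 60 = (c + 3)*(c^3 - 21*c - 20) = (c - 5)*(c + 3)*(c^2 + 5*c + 4) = (c - 5)*(c + 3)*(c + 4)*(c + 1)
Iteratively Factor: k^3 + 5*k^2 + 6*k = (k + 3)*(k^2 + 2*k) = k*(k + 3)*(k + 2)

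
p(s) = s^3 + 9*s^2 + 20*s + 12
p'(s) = 3*s^2 + 18*s + 20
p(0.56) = 26.20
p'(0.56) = 31.02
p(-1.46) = -1.13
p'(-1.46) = 0.11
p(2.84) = 164.30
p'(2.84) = 95.32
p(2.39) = 124.86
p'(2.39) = 80.16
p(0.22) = 16.85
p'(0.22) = 24.11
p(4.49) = 373.76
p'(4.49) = 161.30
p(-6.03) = -0.61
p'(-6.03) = 20.54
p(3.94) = 291.68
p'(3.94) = 137.49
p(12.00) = 3276.00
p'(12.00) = 668.00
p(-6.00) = 0.00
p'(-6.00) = 20.00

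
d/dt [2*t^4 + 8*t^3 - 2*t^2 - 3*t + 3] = 8*t^3 + 24*t^2 - 4*t - 3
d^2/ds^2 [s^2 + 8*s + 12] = 2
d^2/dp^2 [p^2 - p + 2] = 2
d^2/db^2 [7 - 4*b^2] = -8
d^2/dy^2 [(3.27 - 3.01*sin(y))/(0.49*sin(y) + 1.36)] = (-2.790991*sin(y)^2 + 7.746424*sin(y) + 5.581982)/(0.117649*sin(y)^3 + 0.979608*sin(y)^2 + 2.718912*sin(y) + 2.515456)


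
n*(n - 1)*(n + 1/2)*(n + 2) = n^4 + 3*n^3/2 - 3*n^2/2 - n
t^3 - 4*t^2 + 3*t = t*(t - 3)*(t - 1)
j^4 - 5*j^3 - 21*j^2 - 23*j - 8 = (j - 8)*(j + 1)^3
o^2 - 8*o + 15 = (o - 5)*(o - 3)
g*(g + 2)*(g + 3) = g^3 + 5*g^2 + 6*g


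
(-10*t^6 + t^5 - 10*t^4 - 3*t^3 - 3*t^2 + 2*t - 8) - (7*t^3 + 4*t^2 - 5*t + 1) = -10*t^6 + t^5 - 10*t^4 - 10*t^3 - 7*t^2 + 7*t - 9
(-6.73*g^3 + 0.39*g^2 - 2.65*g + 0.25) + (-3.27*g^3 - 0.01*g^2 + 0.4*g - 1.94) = -10.0*g^3 + 0.38*g^2 - 2.25*g - 1.69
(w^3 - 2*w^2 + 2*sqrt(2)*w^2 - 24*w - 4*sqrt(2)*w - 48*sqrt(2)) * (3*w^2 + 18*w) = 3*w^5 + 6*sqrt(2)*w^4 + 12*w^4 - 108*w^3 + 24*sqrt(2)*w^3 - 432*w^2 - 216*sqrt(2)*w^2 - 864*sqrt(2)*w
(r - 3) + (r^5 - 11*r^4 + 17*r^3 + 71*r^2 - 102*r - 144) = r^5 - 11*r^4 + 17*r^3 + 71*r^2 - 101*r - 147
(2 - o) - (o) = 2 - 2*o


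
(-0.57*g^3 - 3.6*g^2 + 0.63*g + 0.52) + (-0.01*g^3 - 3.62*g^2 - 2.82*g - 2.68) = -0.58*g^3 - 7.22*g^2 - 2.19*g - 2.16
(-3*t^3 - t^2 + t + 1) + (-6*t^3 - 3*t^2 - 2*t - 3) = -9*t^3 - 4*t^2 - t - 2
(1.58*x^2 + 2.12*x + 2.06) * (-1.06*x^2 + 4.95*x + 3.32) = -1.6748*x^4 + 5.5738*x^3 + 13.556*x^2 + 17.2354*x + 6.8392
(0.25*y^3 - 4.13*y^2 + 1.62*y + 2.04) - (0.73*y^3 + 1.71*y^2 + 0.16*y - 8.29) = -0.48*y^3 - 5.84*y^2 + 1.46*y + 10.33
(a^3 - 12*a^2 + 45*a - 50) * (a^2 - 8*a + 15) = a^5 - 20*a^4 + 156*a^3 - 590*a^2 + 1075*a - 750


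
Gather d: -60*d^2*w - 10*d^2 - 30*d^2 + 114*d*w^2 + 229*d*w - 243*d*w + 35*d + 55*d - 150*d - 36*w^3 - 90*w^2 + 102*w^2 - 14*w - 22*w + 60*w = d^2*(-60*w - 40) + d*(114*w^2 - 14*w - 60) - 36*w^3 + 12*w^2 + 24*w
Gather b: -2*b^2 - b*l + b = -2*b^2 + b*(1 - l)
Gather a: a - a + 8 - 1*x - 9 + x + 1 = 0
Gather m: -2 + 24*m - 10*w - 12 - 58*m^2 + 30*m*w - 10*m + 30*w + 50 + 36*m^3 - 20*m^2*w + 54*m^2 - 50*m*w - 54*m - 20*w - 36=36*m^3 + m^2*(-20*w - 4) + m*(-20*w - 40)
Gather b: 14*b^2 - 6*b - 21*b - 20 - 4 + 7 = 14*b^2 - 27*b - 17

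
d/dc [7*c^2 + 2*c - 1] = 14*c + 2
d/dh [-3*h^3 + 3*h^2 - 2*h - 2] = -9*h^2 + 6*h - 2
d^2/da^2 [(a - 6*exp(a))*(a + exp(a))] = -5*a*exp(a) - 24*exp(2*a) - 10*exp(a) + 2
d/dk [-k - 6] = -1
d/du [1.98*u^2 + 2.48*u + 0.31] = 3.96*u + 2.48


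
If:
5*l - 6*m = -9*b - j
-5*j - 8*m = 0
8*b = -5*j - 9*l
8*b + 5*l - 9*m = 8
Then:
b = -1136/429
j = 2624/429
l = -448/429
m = -1640/429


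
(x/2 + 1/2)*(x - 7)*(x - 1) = x^3/2 - 7*x^2/2 - x/2 + 7/2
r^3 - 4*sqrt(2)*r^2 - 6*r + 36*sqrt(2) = (r - 3*sqrt(2))^2*(r + 2*sqrt(2))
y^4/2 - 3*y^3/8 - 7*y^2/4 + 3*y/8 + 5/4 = (y/2 + 1/2)*(y - 2)*(y - 1)*(y + 5/4)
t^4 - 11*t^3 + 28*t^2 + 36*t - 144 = (t - 6)*(t - 4)*(t - 3)*(t + 2)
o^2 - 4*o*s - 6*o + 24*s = (o - 6)*(o - 4*s)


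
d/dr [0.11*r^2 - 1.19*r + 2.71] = 0.22*r - 1.19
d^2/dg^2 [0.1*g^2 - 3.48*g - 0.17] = 0.200000000000000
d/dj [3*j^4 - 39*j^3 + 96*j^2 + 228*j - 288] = 12*j^3 - 117*j^2 + 192*j + 228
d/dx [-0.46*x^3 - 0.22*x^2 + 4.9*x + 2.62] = -1.38*x^2 - 0.44*x + 4.9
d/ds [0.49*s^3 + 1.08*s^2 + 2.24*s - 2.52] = 1.47*s^2 + 2.16*s + 2.24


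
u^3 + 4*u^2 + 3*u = u*(u + 1)*(u + 3)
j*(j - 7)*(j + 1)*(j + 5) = j^4 - j^3 - 37*j^2 - 35*j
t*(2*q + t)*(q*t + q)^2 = 2*q^3*t^3 + 4*q^3*t^2 + 2*q^3*t + q^2*t^4 + 2*q^2*t^3 + q^2*t^2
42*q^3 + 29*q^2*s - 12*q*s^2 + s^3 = (-7*q + s)*(-6*q + s)*(q + s)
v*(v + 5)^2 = v^3 + 10*v^2 + 25*v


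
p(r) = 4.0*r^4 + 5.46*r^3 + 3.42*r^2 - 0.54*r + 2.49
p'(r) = 16.0*r^3 + 16.38*r^2 + 6.84*r - 0.54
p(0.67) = 6.11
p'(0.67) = 16.21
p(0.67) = 6.11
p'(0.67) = 16.21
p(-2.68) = 129.75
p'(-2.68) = -209.20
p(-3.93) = 680.20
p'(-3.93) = -745.61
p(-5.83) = 3660.93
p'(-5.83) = -2654.16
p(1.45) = 43.23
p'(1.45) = 92.59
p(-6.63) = 6294.01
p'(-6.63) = -3988.82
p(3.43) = 814.86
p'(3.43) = 861.29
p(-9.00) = 22548.03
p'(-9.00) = -10399.32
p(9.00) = 30498.99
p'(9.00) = 13051.80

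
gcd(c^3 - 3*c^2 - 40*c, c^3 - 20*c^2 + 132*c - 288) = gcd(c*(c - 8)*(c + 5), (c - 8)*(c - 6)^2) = c - 8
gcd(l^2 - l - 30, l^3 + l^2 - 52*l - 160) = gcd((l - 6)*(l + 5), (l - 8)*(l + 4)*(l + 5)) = l + 5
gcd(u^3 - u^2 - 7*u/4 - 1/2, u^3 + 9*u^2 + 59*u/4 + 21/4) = u + 1/2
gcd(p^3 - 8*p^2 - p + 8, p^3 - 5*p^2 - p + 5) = p^2 - 1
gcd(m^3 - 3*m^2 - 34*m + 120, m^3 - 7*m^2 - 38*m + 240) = m^2 + m - 30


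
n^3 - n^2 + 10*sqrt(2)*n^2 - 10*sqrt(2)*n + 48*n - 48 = (n - 1)*(n + 4*sqrt(2))*(n + 6*sqrt(2))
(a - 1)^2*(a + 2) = a^3 - 3*a + 2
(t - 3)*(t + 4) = t^2 + t - 12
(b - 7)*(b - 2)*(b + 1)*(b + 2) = b^4 - 6*b^3 - 11*b^2 + 24*b + 28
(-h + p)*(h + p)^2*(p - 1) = -h^3*p + h^3 - h^2*p^2 + h^2*p + h*p^3 - h*p^2 + p^4 - p^3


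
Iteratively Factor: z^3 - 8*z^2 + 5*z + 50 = (z + 2)*(z^2 - 10*z + 25) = (z - 5)*(z + 2)*(z - 5)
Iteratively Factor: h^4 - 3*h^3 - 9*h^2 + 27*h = (h - 3)*(h^3 - 9*h) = h*(h - 3)*(h^2 - 9) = h*(h - 3)^2*(h + 3)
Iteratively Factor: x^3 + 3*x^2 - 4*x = (x - 1)*(x^2 + 4*x) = (x - 1)*(x + 4)*(x)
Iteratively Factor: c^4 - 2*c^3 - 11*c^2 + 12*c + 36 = (c + 2)*(c^3 - 4*c^2 - 3*c + 18) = (c - 3)*(c + 2)*(c^2 - c - 6) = (c - 3)^2*(c + 2)*(c + 2)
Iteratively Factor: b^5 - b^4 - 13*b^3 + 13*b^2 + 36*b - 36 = (b + 3)*(b^4 - 4*b^3 - b^2 + 16*b - 12) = (b - 2)*(b + 3)*(b^3 - 2*b^2 - 5*b + 6) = (b - 2)*(b + 2)*(b + 3)*(b^2 - 4*b + 3) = (b - 2)*(b - 1)*(b + 2)*(b + 3)*(b - 3)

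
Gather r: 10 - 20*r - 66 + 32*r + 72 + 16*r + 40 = 28*r + 56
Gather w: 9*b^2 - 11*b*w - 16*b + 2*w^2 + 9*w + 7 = 9*b^2 - 16*b + 2*w^2 + w*(9 - 11*b) + 7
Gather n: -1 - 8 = -9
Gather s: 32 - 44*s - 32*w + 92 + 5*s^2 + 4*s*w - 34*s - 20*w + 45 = 5*s^2 + s*(4*w - 78) - 52*w + 169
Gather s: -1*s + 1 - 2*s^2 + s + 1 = 2 - 2*s^2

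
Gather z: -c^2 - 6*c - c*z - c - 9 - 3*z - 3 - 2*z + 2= -c^2 - 7*c + z*(-c - 5) - 10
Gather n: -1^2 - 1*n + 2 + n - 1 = 0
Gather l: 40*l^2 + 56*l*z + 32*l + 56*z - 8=40*l^2 + l*(56*z + 32) + 56*z - 8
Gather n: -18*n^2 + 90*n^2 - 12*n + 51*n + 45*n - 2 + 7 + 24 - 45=72*n^2 + 84*n - 16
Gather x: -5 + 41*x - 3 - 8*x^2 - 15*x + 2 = -8*x^2 + 26*x - 6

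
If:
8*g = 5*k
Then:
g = 5*k/8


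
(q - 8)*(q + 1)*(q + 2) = q^3 - 5*q^2 - 22*q - 16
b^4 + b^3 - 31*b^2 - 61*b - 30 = (b - 6)*(b + 1)^2*(b + 5)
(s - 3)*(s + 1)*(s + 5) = s^3 + 3*s^2 - 13*s - 15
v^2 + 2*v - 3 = (v - 1)*(v + 3)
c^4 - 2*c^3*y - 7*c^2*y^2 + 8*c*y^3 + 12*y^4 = (c - 3*y)*(c - 2*y)*(c + y)*(c + 2*y)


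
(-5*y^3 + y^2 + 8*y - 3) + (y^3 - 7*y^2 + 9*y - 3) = -4*y^3 - 6*y^2 + 17*y - 6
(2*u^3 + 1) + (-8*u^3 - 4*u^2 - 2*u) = -6*u^3 - 4*u^2 - 2*u + 1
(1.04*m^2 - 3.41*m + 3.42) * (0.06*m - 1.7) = 0.0624*m^3 - 1.9726*m^2 + 6.0022*m - 5.814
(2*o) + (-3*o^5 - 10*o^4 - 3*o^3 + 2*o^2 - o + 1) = -3*o^5 - 10*o^4 - 3*o^3 + 2*o^2 + o + 1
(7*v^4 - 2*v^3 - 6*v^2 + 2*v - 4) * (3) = 21*v^4 - 6*v^3 - 18*v^2 + 6*v - 12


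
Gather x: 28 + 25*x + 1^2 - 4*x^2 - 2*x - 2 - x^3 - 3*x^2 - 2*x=-x^3 - 7*x^2 + 21*x + 27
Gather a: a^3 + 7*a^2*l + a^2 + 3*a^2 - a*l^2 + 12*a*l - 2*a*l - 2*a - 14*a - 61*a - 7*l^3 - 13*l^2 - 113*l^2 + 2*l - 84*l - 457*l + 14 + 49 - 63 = a^3 + a^2*(7*l + 4) + a*(-l^2 + 10*l - 77) - 7*l^3 - 126*l^2 - 539*l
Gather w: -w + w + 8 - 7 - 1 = 0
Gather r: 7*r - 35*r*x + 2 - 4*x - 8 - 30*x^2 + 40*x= r*(7 - 35*x) - 30*x^2 + 36*x - 6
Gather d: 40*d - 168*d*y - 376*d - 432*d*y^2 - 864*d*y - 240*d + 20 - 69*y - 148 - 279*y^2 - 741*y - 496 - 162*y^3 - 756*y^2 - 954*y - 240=d*(-432*y^2 - 1032*y - 576) - 162*y^3 - 1035*y^2 - 1764*y - 864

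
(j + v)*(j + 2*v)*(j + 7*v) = j^3 + 10*j^2*v + 23*j*v^2 + 14*v^3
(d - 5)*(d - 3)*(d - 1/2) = d^3 - 17*d^2/2 + 19*d - 15/2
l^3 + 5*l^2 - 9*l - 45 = (l - 3)*(l + 3)*(l + 5)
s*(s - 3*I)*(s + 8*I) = s^3 + 5*I*s^2 + 24*s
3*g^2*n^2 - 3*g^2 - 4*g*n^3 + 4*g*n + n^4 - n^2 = (-3*g + n)*(-g + n)*(n - 1)*(n + 1)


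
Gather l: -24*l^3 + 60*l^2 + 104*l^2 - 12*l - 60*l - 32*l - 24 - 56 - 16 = -24*l^3 + 164*l^2 - 104*l - 96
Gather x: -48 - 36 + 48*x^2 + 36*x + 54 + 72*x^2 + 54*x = 120*x^2 + 90*x - 30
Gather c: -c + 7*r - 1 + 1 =-c + 7*r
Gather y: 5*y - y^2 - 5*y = -y^2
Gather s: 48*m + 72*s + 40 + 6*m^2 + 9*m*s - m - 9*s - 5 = 6*m^2 + 47*m + s*(9*m + 63) + 35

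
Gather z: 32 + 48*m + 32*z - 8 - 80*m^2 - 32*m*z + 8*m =-80*m^2 + 56*m + z*(32 - 32*m) + 24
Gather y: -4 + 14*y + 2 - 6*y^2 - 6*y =-6*y^2 + 8*y - 2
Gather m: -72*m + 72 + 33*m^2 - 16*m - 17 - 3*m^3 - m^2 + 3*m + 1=-3*m^3 + 32*m^2 - 85*m + 56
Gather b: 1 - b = 1 - b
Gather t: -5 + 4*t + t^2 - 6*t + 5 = t^2 - 2*t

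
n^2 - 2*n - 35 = (n - 7)*(n + 5)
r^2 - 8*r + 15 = (r - 5)*(r - 3)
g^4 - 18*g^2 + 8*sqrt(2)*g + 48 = (g - 2*sqrt(2))^2*(g + sqrt(2))*(g + 3*sqrt(2))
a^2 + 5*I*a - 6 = (a + 2*I)*(a + 3*I)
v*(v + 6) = v^2 + 6*v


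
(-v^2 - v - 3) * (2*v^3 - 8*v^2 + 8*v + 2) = -2*v^5 + 6*v^4 - 6*v^3 + 14*v^2 - 26*v - 6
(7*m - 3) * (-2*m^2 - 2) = -14*m^3 + 6*m^2 - 14*m + 6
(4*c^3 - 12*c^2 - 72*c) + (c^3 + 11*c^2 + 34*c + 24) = 5*c^3 - c^2 - 38*c + 24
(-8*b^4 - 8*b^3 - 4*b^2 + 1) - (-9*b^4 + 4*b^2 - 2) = b^4 - 8*b^3 - 8*b^2 + 3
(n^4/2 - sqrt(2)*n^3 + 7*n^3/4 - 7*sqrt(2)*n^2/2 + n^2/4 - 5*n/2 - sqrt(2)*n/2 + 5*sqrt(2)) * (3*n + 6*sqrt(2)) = 3*n^5/2 + 21*n^4/4 - 45*n^3/4 - 99*n^2/2 - 6*n + 60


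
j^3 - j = j*(j - 1)*(j + 1)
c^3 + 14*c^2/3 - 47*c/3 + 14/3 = (c - 2)*(c - 1/3)*(c + 7)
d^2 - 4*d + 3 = (d - 3)*(d - 1)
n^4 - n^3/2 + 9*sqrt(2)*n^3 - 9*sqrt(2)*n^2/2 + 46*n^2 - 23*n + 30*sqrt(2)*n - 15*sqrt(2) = (n - 1/2)*(n + sqrt(2))*(n + 3*sqrt(2))*(n + 5*sqrt(2))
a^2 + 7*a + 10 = (a + 2)*(a + 5)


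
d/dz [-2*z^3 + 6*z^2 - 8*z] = -6*z^2 + 12*z - 8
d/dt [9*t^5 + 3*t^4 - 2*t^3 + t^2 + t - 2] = 45*t^4 + 12*t^3 - 6*t^2 + 2*t + 1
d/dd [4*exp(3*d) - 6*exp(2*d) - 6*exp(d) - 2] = (12*exp(2*d) - 12*exp(d) - 6)*exp(d)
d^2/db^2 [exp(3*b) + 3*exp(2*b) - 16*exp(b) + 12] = (9*exp(2*b) + 12*exp(b) - 16)*exp(b)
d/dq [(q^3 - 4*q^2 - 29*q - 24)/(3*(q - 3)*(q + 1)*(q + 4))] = 2*(q^2 + 4*q + 14)/(q^4 + 2*q^3 - 23*q^2 - 24*q + 144)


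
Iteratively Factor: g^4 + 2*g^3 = (g)*(g^3 + 2*g^2) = g*(g + 2)*(g^2) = g^2*(g + 2)*(g)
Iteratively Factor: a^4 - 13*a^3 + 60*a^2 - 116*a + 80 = (a - 2)*(a^3 - 11*a^2 + 38*a - 40) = (a - 2)^2*(a^2 - 9*a + 20) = (a - 4)*(a - 2)^2*(a - 5)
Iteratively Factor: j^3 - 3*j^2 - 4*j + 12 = (j - 3)*(j^2 - 4) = (j - 3)*(j + 2)*(j - 2)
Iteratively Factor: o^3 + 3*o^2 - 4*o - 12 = (o - 2)*(o^2 + 5*o + 6) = (o - 2)*(o + 2)*(o + 3)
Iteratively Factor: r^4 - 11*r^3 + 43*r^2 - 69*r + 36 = (r - 3)*(r^3 - 8*r^2 + 19*r - 12) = (r - 4)*(r - 3)*(r^2 - 4*r + 3) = (r - 4)*(r - 3)*(r - 1)*(r - 3)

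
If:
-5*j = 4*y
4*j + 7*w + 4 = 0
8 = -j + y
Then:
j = -32/9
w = 92/63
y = 40/9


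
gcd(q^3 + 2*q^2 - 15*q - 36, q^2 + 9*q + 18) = q + 3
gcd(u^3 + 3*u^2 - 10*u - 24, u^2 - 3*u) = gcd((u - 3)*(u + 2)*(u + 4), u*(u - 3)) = u - 3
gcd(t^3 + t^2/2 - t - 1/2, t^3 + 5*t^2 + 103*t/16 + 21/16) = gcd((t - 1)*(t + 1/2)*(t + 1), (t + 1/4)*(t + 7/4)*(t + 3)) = 1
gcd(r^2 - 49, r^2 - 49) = r^2 - 49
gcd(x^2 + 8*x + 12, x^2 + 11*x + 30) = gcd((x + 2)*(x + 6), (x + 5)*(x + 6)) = x + 6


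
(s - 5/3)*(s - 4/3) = s^2 - 3*s + 20/9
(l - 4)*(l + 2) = l^2 - 2*l - 8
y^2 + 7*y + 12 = (y + 3)*(y + 4)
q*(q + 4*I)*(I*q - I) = I*q^3 - 4*q^2 - I*q^2 + 4*q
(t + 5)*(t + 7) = t^2 + 12*t + 35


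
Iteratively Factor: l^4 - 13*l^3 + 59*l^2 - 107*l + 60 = (l - 4)*(l^3 - 9*l^2 + 23*l - 15) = (l - 4)*(l - 3)*(l^2 - 6*l + 5) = (l - 4)*(l - 3)*(l - 1)*(l - 5)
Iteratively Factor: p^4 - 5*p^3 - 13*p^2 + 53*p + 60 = (p - 4)*(p^3 - p^2 - 17*p - 15) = (p - 4)*(p + 1)*(p^2 - 2*p - 15) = (p - 5)*(p - 4)*(p + 1)*(p + 3)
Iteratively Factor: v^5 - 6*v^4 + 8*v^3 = (v - 4)*(v^4 - 2*v^3) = (v - 4)*(v - 2)*(v^3) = v*(v - 4)*(v - 2)*(v^2) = v^2*(v - 4)*(v - 2)*(v)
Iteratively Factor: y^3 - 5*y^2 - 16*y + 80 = (y + 4)*(y^2 - 9*y + 20) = (y - 5)*(y + 4)*(y - 4)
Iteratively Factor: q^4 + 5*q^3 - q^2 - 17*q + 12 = (q + 4)*(q^3 + q^2 - 5*q + 3) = (q - 1)*(q + 4)*(q^2 + 2*q - 3) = (q - 1)*(q + 3)*(q + 4)*(q - 1)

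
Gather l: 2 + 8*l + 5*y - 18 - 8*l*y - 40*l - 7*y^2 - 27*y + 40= l*(-8*y - 32) - 7*y^2 - 22*y + 24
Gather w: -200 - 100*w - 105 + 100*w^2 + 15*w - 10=100*w^2 - 85*w - 315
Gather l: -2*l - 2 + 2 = -2*l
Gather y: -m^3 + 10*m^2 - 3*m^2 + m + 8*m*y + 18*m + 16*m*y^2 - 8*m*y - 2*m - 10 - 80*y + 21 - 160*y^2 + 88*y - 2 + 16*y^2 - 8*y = -m^3 + 7*m^2 + 17*m + y^2*(16*m - 144) + 9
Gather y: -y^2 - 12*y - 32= -y^2 - 12*y - 32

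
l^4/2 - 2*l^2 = l^2*(l/2 + 1)*(l - 2)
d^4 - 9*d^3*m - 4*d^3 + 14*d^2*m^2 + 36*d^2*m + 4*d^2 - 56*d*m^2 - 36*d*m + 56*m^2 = (d - 2)^2*(d - 7*m)*(d - 2*m)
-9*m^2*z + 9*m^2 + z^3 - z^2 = (-3*m + z)*(3*m + z)*(z - 1)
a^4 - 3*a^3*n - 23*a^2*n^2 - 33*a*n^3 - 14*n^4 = (a - 7*n)*(a + n)^2*(a + 2*n)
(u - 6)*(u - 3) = u^2 - 9*u + 18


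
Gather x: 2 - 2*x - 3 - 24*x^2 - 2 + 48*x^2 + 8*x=24*x^2 + 6*x - 3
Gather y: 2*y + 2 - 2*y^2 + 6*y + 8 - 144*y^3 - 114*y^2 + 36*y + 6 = -144*y^3 - 116*y^2 + 44*y + 16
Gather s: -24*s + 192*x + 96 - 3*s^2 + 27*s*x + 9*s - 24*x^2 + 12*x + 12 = -3*s^2 + s*(27*x - 15) - 24*x^2 + 204*x + 108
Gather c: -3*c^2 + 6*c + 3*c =-3*c^2 + 9*c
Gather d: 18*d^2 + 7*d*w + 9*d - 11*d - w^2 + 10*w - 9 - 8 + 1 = 18*d^2 + d*(7*w - 2) - w^2 + 10*w - 16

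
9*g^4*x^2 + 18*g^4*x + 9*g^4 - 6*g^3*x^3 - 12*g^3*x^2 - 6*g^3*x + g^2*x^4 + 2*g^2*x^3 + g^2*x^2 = (-3*g + x)^2*(g*x + g)^2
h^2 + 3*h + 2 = (h + 1)*(h + 2)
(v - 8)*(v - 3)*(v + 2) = v^3 - 9*v^2 + 2*v + 48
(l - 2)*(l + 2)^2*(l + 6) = l^4 + 8*l^3 + 8*l^2 - 32*l - 48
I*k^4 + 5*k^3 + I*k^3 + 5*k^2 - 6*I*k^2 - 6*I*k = k*(k - 3*I)*(k - 2*I)*(I*k + I)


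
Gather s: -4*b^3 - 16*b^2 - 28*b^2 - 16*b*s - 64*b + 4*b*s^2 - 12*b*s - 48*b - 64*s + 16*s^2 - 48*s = -4*b^3 - 44*b^2 - 112*b + s^2*(4*b + 16) + s*(-28*b - 112)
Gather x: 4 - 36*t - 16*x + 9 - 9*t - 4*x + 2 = -45*t - 20*x + 15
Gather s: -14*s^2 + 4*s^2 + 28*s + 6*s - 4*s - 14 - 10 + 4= -10*s^2 + 30*s - 20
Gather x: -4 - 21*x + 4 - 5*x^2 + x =-5*x^2 - 20*x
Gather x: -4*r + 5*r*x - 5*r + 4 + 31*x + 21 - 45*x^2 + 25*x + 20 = -9*r - 45*x^2 + x*(5*r + 56) + 45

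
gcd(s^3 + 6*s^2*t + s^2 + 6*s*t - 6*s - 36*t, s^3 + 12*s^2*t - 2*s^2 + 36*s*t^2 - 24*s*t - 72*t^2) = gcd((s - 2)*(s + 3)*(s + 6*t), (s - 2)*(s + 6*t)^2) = s^2 + 6*s*t - 2*s - 12*t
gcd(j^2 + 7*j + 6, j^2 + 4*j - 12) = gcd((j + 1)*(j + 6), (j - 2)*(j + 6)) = j + 6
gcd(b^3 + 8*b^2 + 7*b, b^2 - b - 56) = b + 7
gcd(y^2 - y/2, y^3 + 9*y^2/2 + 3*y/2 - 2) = y - 1/2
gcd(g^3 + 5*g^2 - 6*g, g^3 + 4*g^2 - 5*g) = g^2 - g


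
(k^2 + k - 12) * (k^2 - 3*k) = k^4 - 2*k^3 - 15*k^2 + 36*k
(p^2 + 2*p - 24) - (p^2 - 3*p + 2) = 5*p - 26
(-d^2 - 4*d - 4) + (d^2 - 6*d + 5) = 1 - 10*d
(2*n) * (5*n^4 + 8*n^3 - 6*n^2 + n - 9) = 10*n^5 + 16*n^4 - 12*n^3 + 2*n^2 - 18*n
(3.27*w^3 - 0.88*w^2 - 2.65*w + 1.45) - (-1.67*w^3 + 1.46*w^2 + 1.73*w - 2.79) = 4.94*w^3 - 2.34*w^2 - 4.38*w + 4.24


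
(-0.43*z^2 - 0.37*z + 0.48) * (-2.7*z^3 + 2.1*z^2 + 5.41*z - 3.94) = 1.161*z^5 + 0.096*z^4 - 4.3993*z^3 + 0.7005*z^2 + 4.0546*z - 1.8912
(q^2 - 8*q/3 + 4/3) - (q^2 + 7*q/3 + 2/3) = 2/3 - 5*q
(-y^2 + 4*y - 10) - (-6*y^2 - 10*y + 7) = 5*y^2 + 14*y - 17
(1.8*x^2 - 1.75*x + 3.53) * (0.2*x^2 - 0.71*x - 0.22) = 0.36*x^4 - 1.628*x^3 + 1.5525*x^2 - 2.1213*x - 0.7766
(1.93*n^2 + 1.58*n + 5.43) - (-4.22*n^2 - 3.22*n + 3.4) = 6.15*n^2 + 4.8*n + 2.03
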